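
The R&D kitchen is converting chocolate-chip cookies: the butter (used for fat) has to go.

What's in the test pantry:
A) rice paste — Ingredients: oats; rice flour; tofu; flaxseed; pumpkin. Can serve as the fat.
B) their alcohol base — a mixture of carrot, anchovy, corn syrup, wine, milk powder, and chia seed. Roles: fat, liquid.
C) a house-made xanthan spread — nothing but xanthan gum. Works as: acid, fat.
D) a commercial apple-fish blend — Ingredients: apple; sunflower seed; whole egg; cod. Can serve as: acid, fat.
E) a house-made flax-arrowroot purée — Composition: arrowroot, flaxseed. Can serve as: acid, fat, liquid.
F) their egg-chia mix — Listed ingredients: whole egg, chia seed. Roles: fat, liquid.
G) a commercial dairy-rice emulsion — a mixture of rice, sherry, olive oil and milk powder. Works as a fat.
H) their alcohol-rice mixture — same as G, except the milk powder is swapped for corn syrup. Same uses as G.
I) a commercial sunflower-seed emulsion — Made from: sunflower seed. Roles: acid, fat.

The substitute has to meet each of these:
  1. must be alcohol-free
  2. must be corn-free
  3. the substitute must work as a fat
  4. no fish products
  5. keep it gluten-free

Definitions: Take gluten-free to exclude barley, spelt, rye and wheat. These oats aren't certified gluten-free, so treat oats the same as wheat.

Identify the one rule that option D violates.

fish-free

usable as a fat: satisfied
gluten-free: satisfied
corn-free: satisfied
fish-free: has cod — fails
alcohol-free: satisfied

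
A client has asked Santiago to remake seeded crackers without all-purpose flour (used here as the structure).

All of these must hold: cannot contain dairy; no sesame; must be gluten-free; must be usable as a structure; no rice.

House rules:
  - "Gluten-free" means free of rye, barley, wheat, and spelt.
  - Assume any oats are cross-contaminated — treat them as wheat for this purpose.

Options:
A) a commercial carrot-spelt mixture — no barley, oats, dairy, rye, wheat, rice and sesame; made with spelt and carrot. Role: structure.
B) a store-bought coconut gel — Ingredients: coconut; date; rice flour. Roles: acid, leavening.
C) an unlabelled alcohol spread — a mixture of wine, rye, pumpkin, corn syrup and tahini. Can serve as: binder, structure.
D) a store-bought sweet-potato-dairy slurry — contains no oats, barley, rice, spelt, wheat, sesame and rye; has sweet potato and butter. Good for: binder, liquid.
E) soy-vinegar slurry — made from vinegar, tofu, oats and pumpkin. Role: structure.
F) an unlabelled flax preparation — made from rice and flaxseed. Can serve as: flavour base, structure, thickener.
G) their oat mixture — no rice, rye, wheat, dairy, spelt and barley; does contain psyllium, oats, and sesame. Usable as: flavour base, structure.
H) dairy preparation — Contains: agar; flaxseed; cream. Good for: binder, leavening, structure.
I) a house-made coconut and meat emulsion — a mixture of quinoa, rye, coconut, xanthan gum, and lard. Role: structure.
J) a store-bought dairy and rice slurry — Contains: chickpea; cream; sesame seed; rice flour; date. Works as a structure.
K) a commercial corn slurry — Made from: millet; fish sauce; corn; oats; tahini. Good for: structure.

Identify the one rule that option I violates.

usable as a structure: satisfied
gluten-free: has rye — fails
rice-free: satisfied
sesame-free: satisfied
dairy-free: satisfied

gluten-free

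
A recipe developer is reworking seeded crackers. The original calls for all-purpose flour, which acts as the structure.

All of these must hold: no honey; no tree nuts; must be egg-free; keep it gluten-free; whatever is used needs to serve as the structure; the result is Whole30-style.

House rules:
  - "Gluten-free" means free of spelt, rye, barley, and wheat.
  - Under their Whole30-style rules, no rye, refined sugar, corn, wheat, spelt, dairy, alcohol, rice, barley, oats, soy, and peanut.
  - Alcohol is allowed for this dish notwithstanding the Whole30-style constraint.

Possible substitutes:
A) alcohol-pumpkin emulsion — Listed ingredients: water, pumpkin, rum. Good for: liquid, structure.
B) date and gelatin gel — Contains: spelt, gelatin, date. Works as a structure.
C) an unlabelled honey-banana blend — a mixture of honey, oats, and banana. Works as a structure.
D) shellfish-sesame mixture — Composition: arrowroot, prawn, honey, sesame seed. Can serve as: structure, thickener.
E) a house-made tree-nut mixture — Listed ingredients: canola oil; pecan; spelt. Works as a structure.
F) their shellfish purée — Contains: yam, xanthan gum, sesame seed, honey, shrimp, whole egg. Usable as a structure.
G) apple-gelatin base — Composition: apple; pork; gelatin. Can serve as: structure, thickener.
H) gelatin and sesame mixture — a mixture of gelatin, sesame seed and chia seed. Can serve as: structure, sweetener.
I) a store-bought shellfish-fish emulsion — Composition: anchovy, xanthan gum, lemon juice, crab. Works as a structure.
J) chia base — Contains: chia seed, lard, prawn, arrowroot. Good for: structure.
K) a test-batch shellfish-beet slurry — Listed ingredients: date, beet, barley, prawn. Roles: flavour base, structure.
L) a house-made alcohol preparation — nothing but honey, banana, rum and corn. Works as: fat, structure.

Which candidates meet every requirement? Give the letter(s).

A: alcohol is permitted under the Whole30-style carve-out; nothing else excluded — valid
B: has spelt, so not gluten-free; has spelt, so not Whole30-style — out
C: has oats, so not Whole30-style; has honey, so not honey-free — reject
D: has honey, so not honey-free — no
E: has spelt, so not gluten-free; has spelt, so not Whole30-style (and 1 more) — no
F: has honey, so not honey-free; has whole egg, so not egg-free — no
G: every rule checks out — OK
H: only gelatin, sesame seed and chia seed; none excluded — keep
I: all constraints satisfied — keep
J: nothing on the exclusion list — valid
K: has barley, so not gluten-free; has barley, so not Whole30-style — out
L: has corn, so not Whole30-style; has honey, so not honey-free — no

A, G, H, I, J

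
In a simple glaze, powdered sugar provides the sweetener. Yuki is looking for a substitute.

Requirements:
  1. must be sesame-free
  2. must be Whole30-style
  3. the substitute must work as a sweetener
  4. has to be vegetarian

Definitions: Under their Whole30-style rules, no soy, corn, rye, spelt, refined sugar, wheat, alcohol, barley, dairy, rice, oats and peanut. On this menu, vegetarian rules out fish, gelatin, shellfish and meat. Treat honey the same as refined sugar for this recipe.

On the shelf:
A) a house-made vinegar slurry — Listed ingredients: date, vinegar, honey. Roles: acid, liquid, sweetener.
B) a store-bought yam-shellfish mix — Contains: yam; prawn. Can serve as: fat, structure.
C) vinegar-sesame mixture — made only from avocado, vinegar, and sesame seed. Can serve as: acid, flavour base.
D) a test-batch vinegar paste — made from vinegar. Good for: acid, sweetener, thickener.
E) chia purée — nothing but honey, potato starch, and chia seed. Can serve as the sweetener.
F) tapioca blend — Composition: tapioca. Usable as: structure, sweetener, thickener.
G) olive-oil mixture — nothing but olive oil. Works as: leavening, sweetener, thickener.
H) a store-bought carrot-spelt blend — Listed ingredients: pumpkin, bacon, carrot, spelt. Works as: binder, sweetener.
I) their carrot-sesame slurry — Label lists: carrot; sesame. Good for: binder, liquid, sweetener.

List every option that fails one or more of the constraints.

A: has honey, so not Whole30-style — out
B: not usable as a sweetener; has prawn, so not vegetarian — out
C: not usable as a sweetener; has sesame seed, so not sesame-free — no
D: all constraints satisfied — valid
E: has honey, so not Whole30-style — out
F: only tapioca; none excluded — OK
G: only olive oil; none excluded — valid
H: has spelt, so not Whole30-style; has bacon, so not vegetarian — no
I: has sesame, so not sesame-free — no

A, B, C, E, H, I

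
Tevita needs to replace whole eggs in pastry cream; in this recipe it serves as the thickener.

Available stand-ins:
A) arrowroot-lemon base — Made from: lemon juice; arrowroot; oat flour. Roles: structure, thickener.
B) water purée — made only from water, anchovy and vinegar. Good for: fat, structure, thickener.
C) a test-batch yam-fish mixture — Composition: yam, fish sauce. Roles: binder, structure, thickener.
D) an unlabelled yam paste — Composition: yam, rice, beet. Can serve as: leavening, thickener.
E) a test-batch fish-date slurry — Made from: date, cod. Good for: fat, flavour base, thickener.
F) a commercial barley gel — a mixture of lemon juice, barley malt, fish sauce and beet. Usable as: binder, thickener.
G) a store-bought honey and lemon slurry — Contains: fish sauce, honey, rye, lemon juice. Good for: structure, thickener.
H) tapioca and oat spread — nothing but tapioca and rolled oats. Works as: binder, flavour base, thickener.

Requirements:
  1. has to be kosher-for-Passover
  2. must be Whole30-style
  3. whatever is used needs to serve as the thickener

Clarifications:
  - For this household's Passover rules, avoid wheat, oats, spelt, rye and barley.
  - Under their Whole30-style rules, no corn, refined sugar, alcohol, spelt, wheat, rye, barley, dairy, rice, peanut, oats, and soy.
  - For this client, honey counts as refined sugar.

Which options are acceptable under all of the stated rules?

B, C, E

A: has oat flour, so not kosher-for-Passover; has oat flour, so not Whole30-style — reject
B: kosher-for-Passover, Whole30-style — OK
C: works as a thickener, kosher-for-Passover, Whole30-style — valid
D: has rice, so not Whole30-style — reject
E: only cod and date; none excluded — valid
F: has barley malt, so not kosher-for-Passover; has barley malt, so not Whole30-style — reject
G: has rye, so not kosher-for-Passover; has honey, so not Whole30-style — no
H: has rolled oats, so not kosher-for-Passover; has rolled oats, so not Whole30-style — no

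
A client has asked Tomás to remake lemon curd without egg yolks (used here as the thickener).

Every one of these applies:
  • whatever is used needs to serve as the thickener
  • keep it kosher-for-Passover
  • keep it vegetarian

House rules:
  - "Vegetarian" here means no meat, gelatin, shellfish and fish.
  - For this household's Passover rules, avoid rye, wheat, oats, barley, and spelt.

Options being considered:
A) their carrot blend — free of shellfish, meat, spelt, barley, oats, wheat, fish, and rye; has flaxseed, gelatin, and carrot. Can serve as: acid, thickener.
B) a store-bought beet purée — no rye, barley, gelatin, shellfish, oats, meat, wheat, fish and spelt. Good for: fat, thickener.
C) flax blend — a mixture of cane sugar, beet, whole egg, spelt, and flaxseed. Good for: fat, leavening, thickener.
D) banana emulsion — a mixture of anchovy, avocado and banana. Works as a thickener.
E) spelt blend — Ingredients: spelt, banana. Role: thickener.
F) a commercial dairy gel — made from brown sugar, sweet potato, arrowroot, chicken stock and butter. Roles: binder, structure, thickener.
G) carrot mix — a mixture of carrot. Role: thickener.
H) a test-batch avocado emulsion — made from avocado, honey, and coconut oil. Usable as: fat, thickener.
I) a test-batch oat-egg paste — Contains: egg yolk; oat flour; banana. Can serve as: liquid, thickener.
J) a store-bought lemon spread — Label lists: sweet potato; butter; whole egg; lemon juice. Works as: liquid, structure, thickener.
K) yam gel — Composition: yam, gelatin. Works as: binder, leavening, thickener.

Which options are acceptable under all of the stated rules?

A: has gelatin, so not vegetarian — no
B: vegetarian, kosher-for-Passover — OK
C: has spelt, so not kosher-for-Passover — no
D: has anchovy, so not vegetarian — reject
E: has spelt, so not kosher-for-Passover — out
F: has chicken stock, so not vegetarian — no
G: nothing on the exclusion list — valid
H: only coconut oil, honey and avocado; none excluded — valid
I: has oat flour, so not kosher-for-Passover — out
J: vegetarian, kosher-for-Passover — OK
K: has gelatin, so not vegetarian — no

B, G, H, J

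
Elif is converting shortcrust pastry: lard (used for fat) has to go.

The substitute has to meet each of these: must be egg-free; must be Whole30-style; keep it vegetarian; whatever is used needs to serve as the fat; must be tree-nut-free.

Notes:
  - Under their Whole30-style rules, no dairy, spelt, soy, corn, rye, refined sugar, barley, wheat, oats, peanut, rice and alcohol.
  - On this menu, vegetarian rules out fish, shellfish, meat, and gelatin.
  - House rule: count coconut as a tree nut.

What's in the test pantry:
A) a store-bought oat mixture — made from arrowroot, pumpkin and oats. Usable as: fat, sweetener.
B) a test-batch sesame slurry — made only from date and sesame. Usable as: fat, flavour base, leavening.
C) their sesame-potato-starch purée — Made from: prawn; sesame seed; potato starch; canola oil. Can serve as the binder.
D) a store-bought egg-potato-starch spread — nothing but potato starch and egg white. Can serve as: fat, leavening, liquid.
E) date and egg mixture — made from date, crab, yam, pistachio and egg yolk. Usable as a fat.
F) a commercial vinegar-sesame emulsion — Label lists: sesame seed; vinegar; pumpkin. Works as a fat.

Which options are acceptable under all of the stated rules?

B, F

A: has oats, so not Whole30-style — no
B: works as a fat, no egg, tree-nut-free — keep
C: not usable as a fat; has prawn, so not vegetarian — reject
D: has egg white, so not egg-free — no
E: has crab, so not vegetarian; has egg yolk, so not egg-free (and 1 more) — no
F: all constraints satisfied — OK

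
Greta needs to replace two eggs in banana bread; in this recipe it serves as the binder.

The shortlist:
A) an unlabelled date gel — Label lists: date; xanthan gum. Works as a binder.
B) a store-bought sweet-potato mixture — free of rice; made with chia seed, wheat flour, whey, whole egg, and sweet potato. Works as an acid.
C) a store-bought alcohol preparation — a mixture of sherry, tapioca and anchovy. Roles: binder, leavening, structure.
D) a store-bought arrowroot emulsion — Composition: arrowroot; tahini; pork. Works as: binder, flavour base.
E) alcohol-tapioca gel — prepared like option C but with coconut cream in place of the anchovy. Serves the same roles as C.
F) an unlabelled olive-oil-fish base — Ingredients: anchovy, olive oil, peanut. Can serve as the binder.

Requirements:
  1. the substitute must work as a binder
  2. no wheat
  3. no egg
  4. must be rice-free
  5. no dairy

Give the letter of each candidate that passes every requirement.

A, C, D, E, F

A: no rice, no dairy — OK
B: not usable as a binder; has wheat flour, so not wheat-free (and 2 more) — reject
C: every rule checks out — OK
D: works as a binder, no dairy, no egg — keep
E: no rice, no egg — OK
F: every rule checks out — valid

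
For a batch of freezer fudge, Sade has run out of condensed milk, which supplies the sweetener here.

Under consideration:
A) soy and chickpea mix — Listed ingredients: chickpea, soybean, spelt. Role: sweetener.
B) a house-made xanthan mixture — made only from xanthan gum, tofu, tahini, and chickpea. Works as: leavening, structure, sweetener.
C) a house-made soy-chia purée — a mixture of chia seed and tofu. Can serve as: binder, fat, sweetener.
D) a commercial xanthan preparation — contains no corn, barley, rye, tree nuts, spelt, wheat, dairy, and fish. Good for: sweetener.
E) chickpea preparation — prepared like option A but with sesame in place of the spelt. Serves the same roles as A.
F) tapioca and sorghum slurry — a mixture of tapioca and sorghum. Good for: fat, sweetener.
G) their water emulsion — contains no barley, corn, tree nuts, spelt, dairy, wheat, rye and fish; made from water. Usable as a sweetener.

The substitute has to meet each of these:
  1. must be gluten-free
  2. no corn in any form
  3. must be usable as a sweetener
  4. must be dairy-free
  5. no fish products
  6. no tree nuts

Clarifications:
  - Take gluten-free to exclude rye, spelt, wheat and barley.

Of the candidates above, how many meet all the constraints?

A: has spelt, so not gluten-free — no
B: every rule checks out — keep
C: only tofu and chia seed; none excluded — valid
D: no fish, no dairy — OK
E: every rule checks out — OK
F: all constraints satisfied — keep
G: works as a sweetener, no tree nuts, gluten-free — keep

6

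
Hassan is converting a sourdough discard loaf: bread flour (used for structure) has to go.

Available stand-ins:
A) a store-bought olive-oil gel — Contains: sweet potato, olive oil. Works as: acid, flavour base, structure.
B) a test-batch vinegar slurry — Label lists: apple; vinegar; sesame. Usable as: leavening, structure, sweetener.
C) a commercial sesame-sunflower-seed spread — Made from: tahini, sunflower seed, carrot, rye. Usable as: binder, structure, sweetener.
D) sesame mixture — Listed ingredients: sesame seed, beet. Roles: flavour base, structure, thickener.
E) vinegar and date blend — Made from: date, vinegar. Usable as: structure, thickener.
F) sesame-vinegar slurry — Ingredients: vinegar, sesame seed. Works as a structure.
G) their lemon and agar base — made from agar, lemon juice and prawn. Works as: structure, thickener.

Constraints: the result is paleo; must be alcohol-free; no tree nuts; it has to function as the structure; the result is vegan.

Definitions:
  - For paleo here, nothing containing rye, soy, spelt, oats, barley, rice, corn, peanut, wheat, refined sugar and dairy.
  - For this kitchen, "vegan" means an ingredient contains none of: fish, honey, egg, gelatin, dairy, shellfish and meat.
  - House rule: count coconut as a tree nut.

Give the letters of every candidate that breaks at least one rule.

C, G

A: only olive oil and sweet potato; none excluded — OK
B: only sesame, vinegar, and apple; none excluded — OK
C: has rye, so not paleo — out
D: only sesame seed and beet; none excluded — valid
E: every rule checks out — valid
F: tree-nut-free, no alcohol — valid
G: has prawn, so not vegan — out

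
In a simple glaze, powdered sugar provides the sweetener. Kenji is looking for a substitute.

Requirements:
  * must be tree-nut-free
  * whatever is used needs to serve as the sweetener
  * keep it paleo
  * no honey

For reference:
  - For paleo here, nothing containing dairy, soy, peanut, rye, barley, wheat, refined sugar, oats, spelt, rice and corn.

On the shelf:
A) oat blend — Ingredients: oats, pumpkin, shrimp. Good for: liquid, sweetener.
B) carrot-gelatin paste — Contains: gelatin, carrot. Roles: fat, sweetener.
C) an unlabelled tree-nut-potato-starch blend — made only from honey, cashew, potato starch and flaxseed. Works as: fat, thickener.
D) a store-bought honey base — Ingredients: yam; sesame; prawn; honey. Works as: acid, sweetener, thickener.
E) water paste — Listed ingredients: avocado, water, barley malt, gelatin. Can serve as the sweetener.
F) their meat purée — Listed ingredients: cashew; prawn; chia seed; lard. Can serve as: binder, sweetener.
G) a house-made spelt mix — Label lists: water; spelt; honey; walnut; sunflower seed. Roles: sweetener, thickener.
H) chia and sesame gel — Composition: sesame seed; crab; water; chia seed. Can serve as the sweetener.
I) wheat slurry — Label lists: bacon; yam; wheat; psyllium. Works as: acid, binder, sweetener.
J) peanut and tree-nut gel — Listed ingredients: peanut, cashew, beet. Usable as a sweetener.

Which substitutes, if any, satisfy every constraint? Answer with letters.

A: has oats, so not paleo — reject
B: works as a sweetener, no honey, paleo — keep
C: not usable as a sweetener; has cashew, so not tree-nut-free (and 1 more) — out
D: has honey, so not honey-free — reject
E: has barley malt, so not paleo — no
F: has cashew, so not tree-nut-free — reject
G: has spelt, so not paleo; has walnut, so not tree-nut-free (and 1 more) — out
H: works as a sweetener, no honey, no tree nuts — OK
I: has wheat, so not paleo — no
J: has peanut, so not paleo; has cashew, so not tree-nut-free — reject

B, H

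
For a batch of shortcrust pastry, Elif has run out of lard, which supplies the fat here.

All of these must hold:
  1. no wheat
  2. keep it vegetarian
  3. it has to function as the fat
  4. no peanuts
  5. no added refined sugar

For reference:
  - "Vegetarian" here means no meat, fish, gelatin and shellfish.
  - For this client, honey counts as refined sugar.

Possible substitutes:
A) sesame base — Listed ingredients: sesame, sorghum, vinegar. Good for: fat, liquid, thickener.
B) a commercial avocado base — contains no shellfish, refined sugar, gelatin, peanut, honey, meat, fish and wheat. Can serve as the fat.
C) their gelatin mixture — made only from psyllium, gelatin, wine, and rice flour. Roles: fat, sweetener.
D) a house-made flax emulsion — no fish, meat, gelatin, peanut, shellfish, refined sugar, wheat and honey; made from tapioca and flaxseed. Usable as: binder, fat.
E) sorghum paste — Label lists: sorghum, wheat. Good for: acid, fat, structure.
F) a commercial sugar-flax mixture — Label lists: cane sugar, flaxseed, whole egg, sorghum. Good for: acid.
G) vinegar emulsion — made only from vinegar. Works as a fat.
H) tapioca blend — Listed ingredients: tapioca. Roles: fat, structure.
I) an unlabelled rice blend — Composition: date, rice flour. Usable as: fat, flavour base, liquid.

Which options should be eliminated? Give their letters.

A: nothing on the exclusion list — keep
B: nothing on the exclusion list — keep
C: has gelatin, so not vegetarian — reject
D: works as a fat, no wheat, vegetarian — keep
E: has wheat, so not wheat-free — out
F: not usable as a fat; has cane sugar, so not no-added-sugar — no
G: only vinegar; none excluded — valid
H: all constraints satisfied — OK
I: vegetarian, no wheat — valid

C, E, F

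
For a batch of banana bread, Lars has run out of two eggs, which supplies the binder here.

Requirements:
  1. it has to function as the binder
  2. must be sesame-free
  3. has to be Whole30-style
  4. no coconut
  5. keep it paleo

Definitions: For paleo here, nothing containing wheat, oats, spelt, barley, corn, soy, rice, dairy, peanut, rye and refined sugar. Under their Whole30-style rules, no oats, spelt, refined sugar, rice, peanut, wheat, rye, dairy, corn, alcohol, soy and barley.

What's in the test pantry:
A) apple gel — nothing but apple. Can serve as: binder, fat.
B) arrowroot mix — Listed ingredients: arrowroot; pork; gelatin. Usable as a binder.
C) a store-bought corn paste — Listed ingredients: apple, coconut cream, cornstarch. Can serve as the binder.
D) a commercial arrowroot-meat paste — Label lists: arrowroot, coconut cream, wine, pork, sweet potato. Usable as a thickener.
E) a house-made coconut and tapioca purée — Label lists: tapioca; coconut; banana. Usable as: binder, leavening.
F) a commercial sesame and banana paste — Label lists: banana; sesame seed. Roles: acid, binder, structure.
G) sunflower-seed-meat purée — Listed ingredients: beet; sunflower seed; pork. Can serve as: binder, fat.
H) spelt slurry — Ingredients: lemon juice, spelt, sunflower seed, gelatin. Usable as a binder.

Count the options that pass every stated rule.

A: nothing on the exclusion list — keep
B: only gelatin, pork, and arrowroot; none excluded — valid
C: has cornstarch, so not paleo; has cornstarch, so not Whole30-style (and 1 more) — out
D: not usable as a binder; has wine, so not Whole30-style (and 1 more) — reject
E: has coconut, so not coconut-free — no
F: has sesame seed, so not sesame-free — out
G: only pork, beet, and sunflower seed; none excluded — OK
H: has spelt, so not paleo; has spelt, so not Whole30-style — out

3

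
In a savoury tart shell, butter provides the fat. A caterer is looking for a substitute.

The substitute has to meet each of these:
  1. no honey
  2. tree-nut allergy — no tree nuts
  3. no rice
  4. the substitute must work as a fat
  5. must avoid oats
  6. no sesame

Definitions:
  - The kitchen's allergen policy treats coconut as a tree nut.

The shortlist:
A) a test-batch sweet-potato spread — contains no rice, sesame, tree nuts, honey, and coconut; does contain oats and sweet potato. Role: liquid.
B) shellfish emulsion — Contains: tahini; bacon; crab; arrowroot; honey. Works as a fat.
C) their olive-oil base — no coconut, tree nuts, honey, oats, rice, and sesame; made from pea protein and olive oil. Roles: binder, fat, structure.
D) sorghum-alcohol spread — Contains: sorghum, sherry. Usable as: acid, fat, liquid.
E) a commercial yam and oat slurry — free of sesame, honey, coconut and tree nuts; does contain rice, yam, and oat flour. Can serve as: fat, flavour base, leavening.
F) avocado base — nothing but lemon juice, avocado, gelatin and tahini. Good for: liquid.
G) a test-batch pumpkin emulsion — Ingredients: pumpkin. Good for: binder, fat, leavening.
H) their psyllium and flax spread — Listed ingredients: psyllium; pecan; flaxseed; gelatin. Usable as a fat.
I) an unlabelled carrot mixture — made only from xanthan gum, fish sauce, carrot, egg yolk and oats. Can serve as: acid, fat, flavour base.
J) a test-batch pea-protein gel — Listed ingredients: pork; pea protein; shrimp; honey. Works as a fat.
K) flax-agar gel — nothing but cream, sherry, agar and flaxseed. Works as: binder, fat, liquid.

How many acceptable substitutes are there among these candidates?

A: not usable as a fat; has oats, so not oat-free — out
B: has honey, so not honey-free; has tahini, so not sesame-free — reject
C: works as a fat, no honey, no sesame — keep
D: no oats, no honey — keep
E: has oat flour, so not oat-free; has rice, so not rice-free — out
F: not usable as a fat; has tahini, so not sesame-free — reject
G: nothing on the exclusion list — keep
H: has pecan, so not tree-nut-free — no
I: has oats, so not oat-free — out
J: has honey, so not honey-free — reject
K: sherry and cream etc. — none of it excluded — keep

4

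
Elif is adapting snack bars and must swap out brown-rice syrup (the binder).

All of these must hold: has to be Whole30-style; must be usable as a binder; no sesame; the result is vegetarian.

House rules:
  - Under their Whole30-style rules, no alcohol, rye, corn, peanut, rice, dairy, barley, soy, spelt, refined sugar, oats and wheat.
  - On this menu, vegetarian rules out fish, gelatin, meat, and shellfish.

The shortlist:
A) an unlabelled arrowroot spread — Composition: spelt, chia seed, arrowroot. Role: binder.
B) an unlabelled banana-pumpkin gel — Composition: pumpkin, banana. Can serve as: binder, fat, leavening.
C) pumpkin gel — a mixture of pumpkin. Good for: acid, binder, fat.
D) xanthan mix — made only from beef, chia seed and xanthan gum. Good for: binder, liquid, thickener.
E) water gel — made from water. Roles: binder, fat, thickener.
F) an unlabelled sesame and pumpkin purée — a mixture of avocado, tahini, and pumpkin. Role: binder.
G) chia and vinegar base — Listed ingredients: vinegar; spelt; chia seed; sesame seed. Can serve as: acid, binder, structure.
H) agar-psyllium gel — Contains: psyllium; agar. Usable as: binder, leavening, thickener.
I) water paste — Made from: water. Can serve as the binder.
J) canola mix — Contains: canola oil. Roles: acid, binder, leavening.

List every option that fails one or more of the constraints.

A, D, F, G

A: has spelt, so not Whole30-style — out
B: works as a binder, vegetarian, Whole30-style — OK
C: only pumpkin; none excluded — keep
D: has beef, so not vegetarian — reject
E: all constraints satisfied — keep
F: has tahini, so not sesame-free — out
G: has spelt, so not Whole30-style; has sesame seed, so not sesame-free — out
H: no sesame, Whole30-style — valid
I: only water; none excluded — keep
J: only canola oil; none excluded — keep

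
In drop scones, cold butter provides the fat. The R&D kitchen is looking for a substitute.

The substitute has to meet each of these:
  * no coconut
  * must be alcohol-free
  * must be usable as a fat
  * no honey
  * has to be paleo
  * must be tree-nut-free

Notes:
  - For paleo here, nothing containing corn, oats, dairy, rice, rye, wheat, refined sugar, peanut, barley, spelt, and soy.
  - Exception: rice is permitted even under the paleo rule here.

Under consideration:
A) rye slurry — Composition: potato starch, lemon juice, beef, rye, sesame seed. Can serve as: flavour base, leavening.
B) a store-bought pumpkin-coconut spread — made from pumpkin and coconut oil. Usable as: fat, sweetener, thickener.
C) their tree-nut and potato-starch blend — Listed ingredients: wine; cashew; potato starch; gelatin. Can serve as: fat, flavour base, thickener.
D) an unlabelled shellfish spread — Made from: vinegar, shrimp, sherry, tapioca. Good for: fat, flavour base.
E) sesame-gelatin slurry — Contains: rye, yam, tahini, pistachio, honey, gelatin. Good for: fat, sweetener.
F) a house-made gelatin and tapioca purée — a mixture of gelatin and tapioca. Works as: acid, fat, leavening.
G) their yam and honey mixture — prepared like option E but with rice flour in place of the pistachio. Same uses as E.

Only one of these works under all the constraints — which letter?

F

A: not usable as a fat; has rye, so not paleo — no
B: has coconut oil, so not coconut-free — reject
C: has cashew, so not tree-nut-free; has wine, so not alcohol-free — reject
D: has sherry, so not alcohol-free — no
E: has rye, so not paleo; has pistachio, so not tree-nut-free (and 1 more) — out
F: works as a fat, no tree nuts, paleo — keep
G: has rye, so not paleo; has honey, so not honey-free — reject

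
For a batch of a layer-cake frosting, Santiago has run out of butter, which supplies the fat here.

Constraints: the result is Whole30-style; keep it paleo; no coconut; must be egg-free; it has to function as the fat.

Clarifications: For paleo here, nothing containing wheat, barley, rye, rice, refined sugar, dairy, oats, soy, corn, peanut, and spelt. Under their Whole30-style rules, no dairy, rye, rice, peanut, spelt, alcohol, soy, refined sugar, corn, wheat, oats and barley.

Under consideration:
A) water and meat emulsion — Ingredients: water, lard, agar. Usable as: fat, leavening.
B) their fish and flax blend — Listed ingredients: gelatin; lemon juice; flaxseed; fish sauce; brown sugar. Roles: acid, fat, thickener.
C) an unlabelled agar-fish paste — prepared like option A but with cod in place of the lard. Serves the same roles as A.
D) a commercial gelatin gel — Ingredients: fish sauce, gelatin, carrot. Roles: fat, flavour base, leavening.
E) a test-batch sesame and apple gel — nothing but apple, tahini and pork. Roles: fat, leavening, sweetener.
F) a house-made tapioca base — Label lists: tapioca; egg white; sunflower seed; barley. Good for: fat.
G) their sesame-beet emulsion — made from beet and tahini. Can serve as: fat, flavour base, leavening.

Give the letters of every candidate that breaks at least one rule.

A: paleo, no egg — keep
B: has brown sugar, so not paleo; has brown sugar, so not Whole30-style — reject
C: works as a fat, paleo, no coconut — valid
D: no coconut, Whole30-style — OK
E: works as a fat, paleo, Whole30-style — keep
F: has barley, so not paleo; has barley, so not Whole30-style (and 1 more) — out
G: every rule checks out — OK

B, F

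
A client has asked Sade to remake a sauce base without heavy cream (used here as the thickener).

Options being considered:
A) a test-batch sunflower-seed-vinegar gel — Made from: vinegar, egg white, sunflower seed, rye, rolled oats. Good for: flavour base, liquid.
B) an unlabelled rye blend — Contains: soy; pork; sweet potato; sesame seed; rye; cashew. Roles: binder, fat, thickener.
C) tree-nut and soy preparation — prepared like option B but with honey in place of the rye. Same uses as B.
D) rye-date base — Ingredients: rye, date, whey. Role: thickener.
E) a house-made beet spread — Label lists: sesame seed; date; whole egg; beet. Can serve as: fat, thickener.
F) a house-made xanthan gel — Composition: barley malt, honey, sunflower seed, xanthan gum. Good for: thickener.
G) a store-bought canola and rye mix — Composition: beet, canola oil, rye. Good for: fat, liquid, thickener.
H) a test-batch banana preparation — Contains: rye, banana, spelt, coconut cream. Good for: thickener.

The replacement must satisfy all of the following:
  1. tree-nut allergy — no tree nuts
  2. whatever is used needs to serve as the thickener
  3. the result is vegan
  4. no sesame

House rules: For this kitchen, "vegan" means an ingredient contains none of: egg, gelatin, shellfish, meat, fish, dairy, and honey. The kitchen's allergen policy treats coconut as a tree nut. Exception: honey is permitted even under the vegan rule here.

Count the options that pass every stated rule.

2

A: not usable as a thickener; has egg white, so not vegan — out
B: has pork, so not vegan; has sesame seed, so not sesame-free (and 1 more) — no
C: has pork, so not vegan; has sesame seed, so not sesame-free (and 1 more) — reject
D: has whey, so not vegan — no
E: has whole egg, so not vegan; has sesame seed, so not sesame-free — out
F: honey is permitted under the vegan carve-out; nothing else excluded — keep
G: all constraints satisfied — keep
H: has coconut cream, so not tree-nut-free — reject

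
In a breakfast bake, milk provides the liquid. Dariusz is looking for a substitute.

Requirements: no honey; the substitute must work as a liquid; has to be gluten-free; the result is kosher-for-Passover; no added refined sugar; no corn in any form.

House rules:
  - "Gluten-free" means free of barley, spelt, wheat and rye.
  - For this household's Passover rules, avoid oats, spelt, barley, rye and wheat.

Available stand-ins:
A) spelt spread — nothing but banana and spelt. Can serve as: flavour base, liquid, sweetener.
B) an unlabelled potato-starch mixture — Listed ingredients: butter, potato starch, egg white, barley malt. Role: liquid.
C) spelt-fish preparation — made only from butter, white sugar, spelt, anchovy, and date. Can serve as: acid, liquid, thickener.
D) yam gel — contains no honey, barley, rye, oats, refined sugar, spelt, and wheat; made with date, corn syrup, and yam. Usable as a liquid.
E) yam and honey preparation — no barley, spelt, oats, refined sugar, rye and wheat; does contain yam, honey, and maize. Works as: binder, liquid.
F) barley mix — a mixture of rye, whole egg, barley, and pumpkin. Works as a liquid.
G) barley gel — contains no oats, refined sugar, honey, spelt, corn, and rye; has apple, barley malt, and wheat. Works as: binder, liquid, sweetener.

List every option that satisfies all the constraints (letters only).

none

A: has spelt, so not gluten-free; has spelt, so not kosher-for-Passover — out
B: has barley malt, so not gluten-free; has barley malt, so not kosher-for-Passover — reject
C: has spelt, so not gluten-free; has spelt, so not kosher-for-Passover (and 1 more) — reject
D: has corn syrup, so not corn-free — reject
E: has maize, so not corn-free; has honey, so not honey-free — no
F: has barley, so not gluten-free; has barley, so not kosher-for-Passover — out
G: has barley malt, so not gluten-free; has barley malt, so not kosher-for-Passover — out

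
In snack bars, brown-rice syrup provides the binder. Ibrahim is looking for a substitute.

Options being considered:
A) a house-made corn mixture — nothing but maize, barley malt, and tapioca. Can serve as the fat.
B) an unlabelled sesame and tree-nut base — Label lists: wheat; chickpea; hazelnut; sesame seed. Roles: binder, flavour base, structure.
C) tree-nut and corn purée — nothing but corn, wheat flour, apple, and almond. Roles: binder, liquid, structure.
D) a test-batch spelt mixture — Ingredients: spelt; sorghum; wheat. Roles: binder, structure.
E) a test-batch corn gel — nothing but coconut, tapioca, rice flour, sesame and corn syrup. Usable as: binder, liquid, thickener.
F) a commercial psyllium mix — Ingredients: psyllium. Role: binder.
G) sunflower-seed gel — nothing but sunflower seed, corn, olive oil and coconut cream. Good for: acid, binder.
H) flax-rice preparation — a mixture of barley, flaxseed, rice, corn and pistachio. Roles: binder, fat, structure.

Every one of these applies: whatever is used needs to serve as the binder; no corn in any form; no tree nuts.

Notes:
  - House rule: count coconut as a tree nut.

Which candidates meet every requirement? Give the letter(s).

D, F

A: not usable as a binder; has maize, so not corn-free — reject
B: has hazelnut, so not tree-nut-free — no
C: has corn, so not corn-free; has almond, so not tree-nut-free — no
D: only spelt, wheat, and sorghum; none excluded — valid
E: has corn syrup, so not corn-free; has coconut, so not tree-nut-free — reject
F: all constraints satisfied — keep
G: has corn, so not corn-free; has coconut cream, so not tree-nut-free — reject
H: has corn, so not corn-free; has pistachio, so not tree-nut-free — reject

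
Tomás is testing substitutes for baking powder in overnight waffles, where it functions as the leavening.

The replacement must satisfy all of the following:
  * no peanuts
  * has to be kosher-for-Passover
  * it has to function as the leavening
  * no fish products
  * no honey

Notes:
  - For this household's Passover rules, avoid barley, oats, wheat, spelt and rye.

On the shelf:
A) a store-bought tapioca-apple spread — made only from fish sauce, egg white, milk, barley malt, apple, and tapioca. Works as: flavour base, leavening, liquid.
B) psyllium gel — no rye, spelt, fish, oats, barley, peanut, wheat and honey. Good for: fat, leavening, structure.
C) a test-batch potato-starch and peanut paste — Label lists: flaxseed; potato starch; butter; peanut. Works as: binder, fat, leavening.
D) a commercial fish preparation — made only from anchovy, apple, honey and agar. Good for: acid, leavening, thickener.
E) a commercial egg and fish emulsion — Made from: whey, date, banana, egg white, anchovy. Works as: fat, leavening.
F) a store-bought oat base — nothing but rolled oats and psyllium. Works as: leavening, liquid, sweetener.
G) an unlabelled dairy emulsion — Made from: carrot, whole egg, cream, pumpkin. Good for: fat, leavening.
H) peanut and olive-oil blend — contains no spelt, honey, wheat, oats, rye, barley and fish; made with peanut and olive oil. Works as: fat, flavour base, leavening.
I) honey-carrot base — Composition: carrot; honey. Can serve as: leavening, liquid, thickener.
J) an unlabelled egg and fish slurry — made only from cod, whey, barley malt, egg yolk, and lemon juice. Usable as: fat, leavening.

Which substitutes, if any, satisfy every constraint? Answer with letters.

A: has barley malt, so not kosher-for-Passover; has fish sauce, so not fish-free — no
B: no fish, no peanut — OK
C: has peanut, so not peanut-free — out
D: has honey, so not honey-free; has anchovy, so not fish-free — out
E: has anchovy, so not fish-free — no
F: has rolled oats, so not kosher-for-Passover — reject
G: cream and whole egg etc. — none of it excluded — OK
H: has peanut, so not peanut-free — reject
I: has honey, so not honey-free — no
J: has barley malt, so not kosher-for-Passover; has cod, so not fish-free — no

B, G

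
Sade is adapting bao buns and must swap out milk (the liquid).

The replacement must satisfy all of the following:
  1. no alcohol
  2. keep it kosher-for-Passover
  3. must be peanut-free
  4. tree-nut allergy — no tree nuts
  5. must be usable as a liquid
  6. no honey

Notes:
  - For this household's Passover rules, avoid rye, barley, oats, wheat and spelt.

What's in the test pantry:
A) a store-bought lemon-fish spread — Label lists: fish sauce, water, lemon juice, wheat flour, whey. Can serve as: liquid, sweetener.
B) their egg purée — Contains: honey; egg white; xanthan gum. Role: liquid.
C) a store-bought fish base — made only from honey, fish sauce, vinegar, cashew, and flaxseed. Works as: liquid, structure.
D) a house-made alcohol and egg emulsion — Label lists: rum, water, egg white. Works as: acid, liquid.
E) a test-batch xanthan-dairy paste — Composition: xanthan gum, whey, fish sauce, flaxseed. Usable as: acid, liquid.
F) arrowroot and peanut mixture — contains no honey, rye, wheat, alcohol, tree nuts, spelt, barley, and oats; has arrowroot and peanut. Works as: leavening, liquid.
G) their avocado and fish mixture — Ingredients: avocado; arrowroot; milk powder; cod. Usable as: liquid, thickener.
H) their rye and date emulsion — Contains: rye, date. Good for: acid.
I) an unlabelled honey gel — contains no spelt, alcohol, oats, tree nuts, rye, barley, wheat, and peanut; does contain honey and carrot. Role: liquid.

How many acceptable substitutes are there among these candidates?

2

A: has wheat flour, so not kosher-for-Passover — no
B: has honey, so not honey-free — out
C: has honey, so not honey-free; has cashew, so not tree-nut-free — no
D: has rum, so not alcohol-free — no
E: whey and fish sauce etc. — none of it excluded — keep
F: has peanut, so not peanut-free — reject
G: milk powder and cod etc. — none of it excluded — keep
H: not usable as a liquid; has rye, so not kosher-for-Passover — out
I: has honey, so not honey-free — out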